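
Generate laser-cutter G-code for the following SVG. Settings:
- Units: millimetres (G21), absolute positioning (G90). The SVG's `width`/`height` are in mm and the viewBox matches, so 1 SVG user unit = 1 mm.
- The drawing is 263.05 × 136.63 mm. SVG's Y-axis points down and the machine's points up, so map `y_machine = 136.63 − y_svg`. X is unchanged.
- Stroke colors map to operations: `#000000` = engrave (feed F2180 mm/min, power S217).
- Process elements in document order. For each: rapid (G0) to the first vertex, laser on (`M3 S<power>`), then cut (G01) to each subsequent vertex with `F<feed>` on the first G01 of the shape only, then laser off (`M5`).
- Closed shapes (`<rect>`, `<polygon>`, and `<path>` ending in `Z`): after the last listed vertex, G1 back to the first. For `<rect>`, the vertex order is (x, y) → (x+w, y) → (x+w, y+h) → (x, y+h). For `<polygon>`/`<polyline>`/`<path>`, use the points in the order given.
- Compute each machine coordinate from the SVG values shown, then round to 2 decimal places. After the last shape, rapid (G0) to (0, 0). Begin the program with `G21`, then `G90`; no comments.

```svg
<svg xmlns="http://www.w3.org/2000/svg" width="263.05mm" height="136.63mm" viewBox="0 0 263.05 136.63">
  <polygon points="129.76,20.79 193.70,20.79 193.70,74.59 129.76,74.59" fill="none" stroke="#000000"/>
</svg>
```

viewBox `0 0 263.05 136.63` with mm width/height → 1 unit = 1 mm. Flip: y_m = 136.63 − y_svg.

**Shape 1** — `<polygon>` rectangle, stroke `#000000` → engrave (S217, F2180). Machine vertices: (129.76,115.84) → (193.70,115.84) → (193.70,62.04) → (129.76,62.04) → (129.76,115.84). Closed: final G1 returns to the first vertex.

G21
G90
G0 X129.76 Y115.84
M3 S217
G01 X193.70 Y115.84 F2180
G01 X193.70 Y62.04
G01 X129.76 Y62.04
G01 X129.76 Y115.84
M5
G0 X0.00 Y0.00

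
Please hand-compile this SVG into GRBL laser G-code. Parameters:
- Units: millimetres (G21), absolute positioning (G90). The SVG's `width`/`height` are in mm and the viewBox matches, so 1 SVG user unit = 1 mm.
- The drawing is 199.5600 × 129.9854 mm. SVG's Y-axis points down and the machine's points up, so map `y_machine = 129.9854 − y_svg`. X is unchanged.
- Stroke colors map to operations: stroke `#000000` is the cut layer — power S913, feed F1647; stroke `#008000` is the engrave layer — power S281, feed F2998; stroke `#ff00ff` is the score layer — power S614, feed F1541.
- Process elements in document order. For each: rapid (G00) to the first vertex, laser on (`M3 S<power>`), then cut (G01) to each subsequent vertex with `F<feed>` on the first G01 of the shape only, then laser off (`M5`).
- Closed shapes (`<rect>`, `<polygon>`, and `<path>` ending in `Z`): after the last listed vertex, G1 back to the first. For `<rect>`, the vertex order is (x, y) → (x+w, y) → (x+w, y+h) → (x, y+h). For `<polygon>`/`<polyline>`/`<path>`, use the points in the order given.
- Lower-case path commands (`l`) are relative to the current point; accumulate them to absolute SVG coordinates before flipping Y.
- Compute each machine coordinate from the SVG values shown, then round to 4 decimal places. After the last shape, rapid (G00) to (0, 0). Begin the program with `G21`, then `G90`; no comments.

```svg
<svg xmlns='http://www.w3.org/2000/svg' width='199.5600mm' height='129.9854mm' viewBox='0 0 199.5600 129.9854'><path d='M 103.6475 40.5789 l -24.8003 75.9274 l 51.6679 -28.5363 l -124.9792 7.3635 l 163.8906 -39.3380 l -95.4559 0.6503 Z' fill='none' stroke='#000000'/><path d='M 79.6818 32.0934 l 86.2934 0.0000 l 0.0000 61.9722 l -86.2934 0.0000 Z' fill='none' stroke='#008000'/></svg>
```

Since the viewBox matches the mm dimensions, user units are millimetres directly. The only transform is the Y-flip y_m = 129.9854 − y_svg.

Shape 1 is a closed polygon drawn with `<path>`. Its stroke #000000 means cut at S913, F1647. After flipping Y the toolpath is (103.6475,89.4065) → (78.8472,13.4791) → (130.5151,42.0154) → (5.5359,34.6519) → (169.4265,73.9899) → (73.9706,73.3396) → (103.6475,89.4065), returning to the start.

Shape 2 is a rectangle drawn with `<path>`. Its stroke #008000 means engrave at S281, F2998. After flipping Y the toolpath is (79.6818,97.8920) → (165.9752,97.8920) → (165.9752,35.9198) → (79.6818,35.9198) → (79.6818,97.8920), returning to the start.

G21
G90
G00 X103.6475 Y89.4065
M3 S913
G01 X78.8472 Y13.4791 F1647
G01 X130.5151 Y42.0154
G01 X5.5359 Y34.6519
G01 X169.4265 Y73.9899
G01 X73.9706 Y73.3396
G01 X103.6475 Y89.4065
M5
G00 X79.6818 Y97.8920
M3 S281
G01 X165.9752 Y97.8920 F2998
G01 X165.9752 Y35.9198
G01 X79.6818 Y35.9198
G01 X79.6818 Y97.8920
M5
G00 X0.0000 Y0.0000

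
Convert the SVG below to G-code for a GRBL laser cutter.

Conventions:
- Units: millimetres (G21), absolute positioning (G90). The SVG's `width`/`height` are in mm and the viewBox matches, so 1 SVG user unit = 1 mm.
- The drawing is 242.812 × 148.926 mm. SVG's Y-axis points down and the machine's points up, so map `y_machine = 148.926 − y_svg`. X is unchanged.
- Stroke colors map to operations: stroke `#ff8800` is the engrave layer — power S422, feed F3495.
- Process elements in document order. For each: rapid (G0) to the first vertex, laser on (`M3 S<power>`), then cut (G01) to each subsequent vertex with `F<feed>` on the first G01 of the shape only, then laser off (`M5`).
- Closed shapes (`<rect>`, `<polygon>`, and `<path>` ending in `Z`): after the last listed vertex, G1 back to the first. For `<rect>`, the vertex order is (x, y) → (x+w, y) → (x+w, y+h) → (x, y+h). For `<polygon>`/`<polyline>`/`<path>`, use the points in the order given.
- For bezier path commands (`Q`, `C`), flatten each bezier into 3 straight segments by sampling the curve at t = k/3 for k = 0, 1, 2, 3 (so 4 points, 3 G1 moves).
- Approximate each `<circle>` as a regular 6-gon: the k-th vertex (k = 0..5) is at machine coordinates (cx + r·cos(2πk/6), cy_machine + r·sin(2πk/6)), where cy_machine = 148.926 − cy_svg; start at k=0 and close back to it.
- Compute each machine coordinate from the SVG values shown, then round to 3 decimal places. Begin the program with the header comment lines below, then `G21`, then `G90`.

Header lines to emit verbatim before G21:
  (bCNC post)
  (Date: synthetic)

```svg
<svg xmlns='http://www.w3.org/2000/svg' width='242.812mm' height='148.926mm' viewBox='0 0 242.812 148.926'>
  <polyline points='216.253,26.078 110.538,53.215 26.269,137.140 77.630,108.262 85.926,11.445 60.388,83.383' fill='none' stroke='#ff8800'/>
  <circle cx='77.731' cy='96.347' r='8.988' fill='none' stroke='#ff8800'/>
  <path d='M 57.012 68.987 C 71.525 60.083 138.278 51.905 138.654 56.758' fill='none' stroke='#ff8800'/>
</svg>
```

Since the viewBox matches the mm dimensions, user units are millimetres directly. The only transform is the Y-flip y_m = 148.926 − y_svg.

Shape 1 is a open polyline drawn with `<polyline>`. Its stroke #ff8800 means engrave at S422, F3495. After flipping Y the toolpath is (216.253,122.848) → (110.538,95.711) → (26.269,11.786) → (77.630,40.664) → (85.926,137.481) → (60.388,65.543).

Shape 2 is a circle drawn with `<circle>`. Its stroke #ff8800 means engrave at S422, F3495. After flipping Y the toolpath is (86.719,52.579) → (82.225,60.363) → (73.237,60.363) → (68.743,52.579) → (73.237,44.795) → (82.225,44.795) → (86.719,52.579), returning to the start.

Shape 3 is a cubic bezier drawn with `<path>`. Its stroke #ff8800 means engrave at S422, F3495. After flipping Y the toolpath is (57.012,79.939) → (84.545,88.145) → (120.546,93.133) → (138.654,92.168).

(bCNC post)
(Date: synthetic)
G21
G90
G0 X216.253 Y122.848
M3 S422
G01 X110.538 Y95.711 F3495
G01 X26.269 Y11.786
G01 X77.630 Y40.664
G01 X85.926 Y137.481
G01 X60.388 Y65.543
M5
G0 X86.719 Y52.579
M3 S422
G01 X82.225 Y60.363 F3495
G01 X73.237 Y60.363
G01 X68.743 Y52.579
G01 X73.237 Y44.795
G01 X82.225 Y44.795
G01 X86.719 Y52.579
M5
G0 X57.012 Y79.939
M3 S422
G01 X84.545 Y88.145 F3495
G01 X120.546 Y93.133
G01 X138.654 Y92.168
M5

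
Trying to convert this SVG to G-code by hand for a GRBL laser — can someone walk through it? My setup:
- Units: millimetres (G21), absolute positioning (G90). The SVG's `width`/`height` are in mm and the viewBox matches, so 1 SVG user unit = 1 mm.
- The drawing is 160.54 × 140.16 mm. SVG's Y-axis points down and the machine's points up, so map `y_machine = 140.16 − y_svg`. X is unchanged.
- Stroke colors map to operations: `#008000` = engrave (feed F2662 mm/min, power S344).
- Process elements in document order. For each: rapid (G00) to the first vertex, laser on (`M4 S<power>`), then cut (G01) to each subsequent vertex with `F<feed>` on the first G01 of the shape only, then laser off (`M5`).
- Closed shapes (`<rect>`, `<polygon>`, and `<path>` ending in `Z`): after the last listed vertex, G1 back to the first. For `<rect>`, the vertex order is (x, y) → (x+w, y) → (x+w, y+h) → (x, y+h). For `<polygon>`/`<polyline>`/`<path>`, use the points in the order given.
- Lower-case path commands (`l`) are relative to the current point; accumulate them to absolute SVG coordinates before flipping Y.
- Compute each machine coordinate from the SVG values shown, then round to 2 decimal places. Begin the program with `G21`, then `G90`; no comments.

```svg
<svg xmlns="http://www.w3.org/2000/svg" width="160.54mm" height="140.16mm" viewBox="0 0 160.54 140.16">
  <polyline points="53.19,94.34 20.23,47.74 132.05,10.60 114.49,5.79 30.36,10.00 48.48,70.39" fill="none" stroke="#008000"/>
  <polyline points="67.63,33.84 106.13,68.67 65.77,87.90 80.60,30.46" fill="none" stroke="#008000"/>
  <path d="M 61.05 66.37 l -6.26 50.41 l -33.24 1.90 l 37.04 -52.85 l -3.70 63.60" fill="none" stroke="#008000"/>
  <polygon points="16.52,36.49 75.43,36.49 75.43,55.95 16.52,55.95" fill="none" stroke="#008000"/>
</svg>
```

G21
G90
G00 X53.19 Y45.82
M4 S344
G01 X20.23 Y92.42 F2662
G01 X132.05 Y129.56
G01 X114.49 Y134.37
G01 X30.36 Y130.16
G01 X48.48 Y69.77
M5
G00 X67.63 Y106.32
M4 S344
G01 X106.13 Y71.49 F2662
G01 X65.77 Y52.26
G01 X80.60 Y109.70
M5
G00 X61.05 Y73.79
M4 S344
G01 X54.79 Y23.38 F2662
G01 X21.55 Y21.48
G01 X58.59 Y74.33
G01 X54.89 Y10.73
M5
G00 X16.52 Y103.67
M4 S344
G01 X75.43 Y103.67 F2662
G01 X75.43 Y84.21
G01 X16.52 Y84.21
G01 X16.52 Y103.67
M5

Since the viewBox matches the mm dimensions, user units are millimetres directly. The only transform is the Y-flip y_m = 140.16 − y_svg.

Shape 1 is a open polyline drawn with `<polyline>`. Its stroke #008000 means engrave at S344, F2662. After flipping Y the toolpath is (53.19,45.82) → (20.23,92.42) → (132.05,129.56) → (114.49,134.37) → (30.36,130.16) → (48.48,69.77).

Shape 2 is a open polyline drawn with `<polyline>`. Its stroke #008000 means engrave at S344, F2662. After flipping Y the toolpath is (67.63,106.32) → (106.13,71.49) → (65.77,52.26) → (80.60,109.70).

Shape 3 is a open polyline drawn with `<path>`. Its stroke #008000 means engrave at S344, F2662. After flipping Y the toolpath is (61.05,73.79) → (54.79,23.38) → (21.55,21.48) → (58.59,74.33) → (54.89,10.73).

Shape 4 is a rectangle drawn with `<polygon>`. Its stroke #008000 means engrave at S344, F2662. After flipping Y the toolpath is (16.52,103.67) → (75.43,103.67) → (75.43,84.21) → (16.52,84.21) → (16.52,103.67), returning to the start.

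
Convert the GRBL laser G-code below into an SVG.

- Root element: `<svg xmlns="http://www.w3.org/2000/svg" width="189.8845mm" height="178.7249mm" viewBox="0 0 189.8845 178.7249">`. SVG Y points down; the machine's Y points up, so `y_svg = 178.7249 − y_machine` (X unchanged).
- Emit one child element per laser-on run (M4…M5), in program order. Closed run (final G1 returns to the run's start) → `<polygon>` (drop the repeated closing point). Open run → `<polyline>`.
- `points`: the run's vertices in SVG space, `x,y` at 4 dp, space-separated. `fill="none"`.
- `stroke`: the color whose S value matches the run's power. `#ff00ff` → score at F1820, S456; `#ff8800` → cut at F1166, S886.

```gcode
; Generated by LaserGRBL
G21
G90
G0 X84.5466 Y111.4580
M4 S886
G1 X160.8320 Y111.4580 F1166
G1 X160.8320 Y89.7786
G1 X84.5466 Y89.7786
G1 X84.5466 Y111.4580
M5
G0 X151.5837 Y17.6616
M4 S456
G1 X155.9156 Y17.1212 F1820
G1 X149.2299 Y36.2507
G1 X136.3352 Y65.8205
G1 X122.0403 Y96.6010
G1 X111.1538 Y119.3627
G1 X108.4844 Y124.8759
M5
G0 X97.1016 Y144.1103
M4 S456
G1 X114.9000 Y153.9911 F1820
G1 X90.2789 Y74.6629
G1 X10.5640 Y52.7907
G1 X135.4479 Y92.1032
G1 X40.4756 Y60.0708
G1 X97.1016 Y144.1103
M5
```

y_svg = 178.7249 − y_m.

[1] S886→`#ff8800` (cut); closed run; points: 84.5466,67.2669 160.8320,67.2669 160.8320,88.9463 84.5466,88.9463

[2] S456→`#ff00ff` (score); open run; points: 151.5837,161.0633 155.9156,161.6037 149.2299,142.4742 136.3352,112.9044 122.0403,82.1239 111.1538,59.3622 108.4844,53.8490

[3] S456→`#ff00ff` (score); closed run; points: 97.1016,34.6146 114.9000,24.7338 90.2789,104.0620 10.5640,125.9342 135.4479,86.6217 40.4756,118.6541

<svg xmlns="http://www.w3.org/2000/svg" width="189.8845mm" height="178.7249mm" viewBox="0 0 189.8845 178.7249">
  <polygon points="84.5466,67.2669 160.8320,67.2669 160.8320,88.9463 84.5466,88.9463" fill="none" stroke="#ff8800"/>
  <polyline points="151.5837,161.0633 155.9156,161.6037 149.2299,142.4742 136.3352,112.9044 122.0403,82.1239 111.1538,59.3622 108.4844,53.8490" fill="none" stroke="#ff00ff"/>
  <polygon points="97.1016,34.6146 114.9000,24.7338 90.2789,104.0620 10.5640,125.9342 135.4479,86.6217 40.4756,118.6541" fill="none" stroke="#ff00ff"/>
</svg>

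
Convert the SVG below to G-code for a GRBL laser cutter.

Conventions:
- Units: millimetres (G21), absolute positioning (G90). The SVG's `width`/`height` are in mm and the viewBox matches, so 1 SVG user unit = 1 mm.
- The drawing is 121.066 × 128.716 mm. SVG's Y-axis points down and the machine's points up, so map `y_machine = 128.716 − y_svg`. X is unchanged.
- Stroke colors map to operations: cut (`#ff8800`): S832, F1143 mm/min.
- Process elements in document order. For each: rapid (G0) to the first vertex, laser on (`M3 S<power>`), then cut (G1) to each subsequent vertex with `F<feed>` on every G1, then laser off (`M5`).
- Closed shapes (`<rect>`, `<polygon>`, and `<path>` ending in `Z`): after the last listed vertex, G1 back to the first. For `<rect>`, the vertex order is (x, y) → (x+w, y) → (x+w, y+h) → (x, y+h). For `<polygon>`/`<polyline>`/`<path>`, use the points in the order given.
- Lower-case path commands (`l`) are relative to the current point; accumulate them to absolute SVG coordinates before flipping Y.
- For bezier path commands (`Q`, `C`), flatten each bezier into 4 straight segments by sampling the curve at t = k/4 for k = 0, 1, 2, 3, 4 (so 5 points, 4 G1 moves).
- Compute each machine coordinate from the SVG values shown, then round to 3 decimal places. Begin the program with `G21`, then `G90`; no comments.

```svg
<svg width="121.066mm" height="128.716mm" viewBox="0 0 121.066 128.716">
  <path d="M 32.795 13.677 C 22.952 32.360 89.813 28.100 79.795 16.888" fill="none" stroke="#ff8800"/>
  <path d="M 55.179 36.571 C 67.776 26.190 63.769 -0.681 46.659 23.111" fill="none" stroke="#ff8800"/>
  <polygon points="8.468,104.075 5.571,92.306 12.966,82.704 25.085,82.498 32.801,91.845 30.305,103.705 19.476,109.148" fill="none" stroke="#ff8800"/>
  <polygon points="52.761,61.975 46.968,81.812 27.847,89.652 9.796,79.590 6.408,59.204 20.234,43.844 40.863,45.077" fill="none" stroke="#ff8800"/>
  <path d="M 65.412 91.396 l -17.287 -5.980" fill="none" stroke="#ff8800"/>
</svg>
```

viewBox `0 0 121.066 128.716` with mm width/height → 1 unit = 1 mm. Flip: y_m = 128.716 − y_svg.

**Shape 1** — `<path>` cubic bezier, stroke `#ff8800` → cut (S832, F1143). Control points (SVG): P0=(32.795,13.677), P1=(22.952,32.360), P2=(89.813,28.100), P3=(79.795,16.888); sampled at t=k/4. Machine vertices: (32.795,115.039) → (37.395,105.079) → (56.361,102.223) → (75.293,104.972) → (79.795,111.828). Open path.

**Shape 2** — `<path>` cubic bezier, stroke `#ff8800` → cut (S832, F1143). Control points (SVG): P0=(55.179,36.571), P1=(67.776,26.190), P2=(63.769,-0.681), P3=(46.659,23.111); sampled at t=k/4. Machine vertices: (55.179,92.145) → (61.568,101.973) → (62.059,111.690) → (56.980,114.999) → (46.659,105.605). Open path.

**Shape 3** — `<polygon>` regular polygon, stroke `#ff8800` → cut (S832, F1143). Machine vertices: (8.468,24.641) → (5.571,36.410) → (12.966,46.012) → (25.085,46.218) → (32.801,36.871) → (30.305,25.011) → (19.476,19.568) → (8.468,24.641). Closed: final G1 returns to the first vertex.

**Shape 4** — `<polygon>` regular polygon, stroke `#ff8800` → cut (S832, F1143). Machine vertices: (52.761,66.741) → (46.968,46.904) → (27.847,39.064) → (9.796,49.126) → (6.408,69.512) → (20.234,84.872) → (40.863,83.639) → (52.761,66.741). Closed: final G1 returns to the first vertex.

**Shape 5** — `<path>` line segment, stroke `#ff8800` → cut (S832, F1143). Machine vertices: (65.412,37.320) → (48.125,43.300). Open path.

G21
G90
G0 X32.795 Y115.039
M3 S832
G1 X37.395 Y105.079 F1143
G1 X56.361 Y102.223 F1143
G1 X75.293 Y104.972 F1143
G1 X79.795 Y111.828 F1143
M5
G0 X55.179 Y92.145
M3 S832
G1 X61.568 Y101.973 F1143
G1 X62.059 Y111.690 F1143
G1 X56.980 Y114.999 F1143
G1 X46.659 Y105.605 F1143
M5
G0 X8.468 Y24.641
M3 S832
G1 X5.571 Y36.410 F1143
G1 X12.966 Y46.012 F1143
G1 X25.085 Y46.218 F1143
G1 X32.801 Y36.871 F1143
G1 X30.305 Y25.011 F1143
G1 X19.476 Y19.568 F1143
G1 X8.468 Y24.641 F1143
M5
G0 X52.761 Y66.741
M3 S832
G1 X46.968 Y46.904 F1143
G1 X27.847 Y39.064 F1143
G1 X9.796 Y49.126 F1143
G1 X6.408 Y69.512 F1143
G1 X20.234 Y84.872 F1143
G1 X40.863 Y83.639 F1143
G1 X52.761 Y66.741 F1143
M5
G0 X65.412 Y37.320
M3 S832
G1 X48.125 Y43.300 F1143
M5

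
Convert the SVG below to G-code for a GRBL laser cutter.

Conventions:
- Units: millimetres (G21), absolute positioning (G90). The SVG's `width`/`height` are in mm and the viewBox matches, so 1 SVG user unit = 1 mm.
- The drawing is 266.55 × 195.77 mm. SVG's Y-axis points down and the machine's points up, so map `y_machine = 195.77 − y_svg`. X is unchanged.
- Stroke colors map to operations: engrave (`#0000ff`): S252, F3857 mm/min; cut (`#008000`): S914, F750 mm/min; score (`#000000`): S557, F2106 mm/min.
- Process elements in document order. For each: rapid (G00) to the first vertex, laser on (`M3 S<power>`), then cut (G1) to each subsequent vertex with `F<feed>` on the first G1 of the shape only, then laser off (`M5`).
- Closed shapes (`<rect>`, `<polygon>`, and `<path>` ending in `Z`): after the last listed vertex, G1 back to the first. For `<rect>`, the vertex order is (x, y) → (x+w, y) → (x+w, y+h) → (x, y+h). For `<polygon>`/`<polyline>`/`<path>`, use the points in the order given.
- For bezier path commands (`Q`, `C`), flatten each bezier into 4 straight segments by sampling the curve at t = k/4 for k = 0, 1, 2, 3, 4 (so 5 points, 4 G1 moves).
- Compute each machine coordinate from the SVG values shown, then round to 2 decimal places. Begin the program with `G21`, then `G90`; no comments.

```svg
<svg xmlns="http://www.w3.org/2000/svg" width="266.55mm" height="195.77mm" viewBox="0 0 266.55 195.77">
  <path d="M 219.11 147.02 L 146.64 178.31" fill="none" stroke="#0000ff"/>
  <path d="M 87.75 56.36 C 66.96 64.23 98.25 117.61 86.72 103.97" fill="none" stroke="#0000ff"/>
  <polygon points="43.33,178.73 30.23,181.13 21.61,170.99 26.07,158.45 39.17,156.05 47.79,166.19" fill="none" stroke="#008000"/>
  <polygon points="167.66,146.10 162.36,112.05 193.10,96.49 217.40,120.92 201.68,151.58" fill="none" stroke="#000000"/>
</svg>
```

1 u = 1 mm; y_m = 195.77 − y.

[1] `<path>` line segment, #0000ff→engrave S252 F3857: (219.11,48.75) → (146.64,17.46)

[2] `<path>` cubic bezier, #0000ff→engrave S252 F3857: (87.75,139.41) → (80.44,126.73) → (83.76,107.54) → (88.82,92.38) → (86.72,91.80)

[3] `<polygon>` regular polygon, #008000→cut S914 F750: (43.33,17.04) → (30.23,14.64) → (21.61,24.78) → (26.07,37.32) → (39.17,39.72) → (47.79,29.58) → (43.33,17.04) (closed)

[4] `<polygon>` regular polygon, #000000→score S557 F2106: (167.66,49.67) → (162.36,83.72) → (193.10,99.28) → (217.40,74.85) → (201.68,44.19) → (167.66,49.67) (closed)

G21
G90
G00 X219.11 Y48.75
M3 S252
G1 X146.64 Y17.46 F3857
M5
G00 X87.75 Y139.41
M3 S252
G1 X80.44 Y126.73 F3857
G1 X83.76 Y107.54
G1 X88.82 Y92.38
G1 X86.72 Y91.80
M5
G00 X43.33 Y17.04
M3 S914
G1 X30.23 Y14.64 F750
G1 X21.61 Y24.78
G1 X26.07 Y37.32
G1 X39.17 Y39.72
G1 X47.79 Y29.58
G1 X43.33 Y17.04
M5
G00 X167.66 Y49.67
M3 S557
G1 X162.36 Y83.72 F2106
G1 X193.10 Y99.28
G1 X217.40 Y74.85
G1 X201.68 Y44.19
G1 X167.66 Y49.67
M5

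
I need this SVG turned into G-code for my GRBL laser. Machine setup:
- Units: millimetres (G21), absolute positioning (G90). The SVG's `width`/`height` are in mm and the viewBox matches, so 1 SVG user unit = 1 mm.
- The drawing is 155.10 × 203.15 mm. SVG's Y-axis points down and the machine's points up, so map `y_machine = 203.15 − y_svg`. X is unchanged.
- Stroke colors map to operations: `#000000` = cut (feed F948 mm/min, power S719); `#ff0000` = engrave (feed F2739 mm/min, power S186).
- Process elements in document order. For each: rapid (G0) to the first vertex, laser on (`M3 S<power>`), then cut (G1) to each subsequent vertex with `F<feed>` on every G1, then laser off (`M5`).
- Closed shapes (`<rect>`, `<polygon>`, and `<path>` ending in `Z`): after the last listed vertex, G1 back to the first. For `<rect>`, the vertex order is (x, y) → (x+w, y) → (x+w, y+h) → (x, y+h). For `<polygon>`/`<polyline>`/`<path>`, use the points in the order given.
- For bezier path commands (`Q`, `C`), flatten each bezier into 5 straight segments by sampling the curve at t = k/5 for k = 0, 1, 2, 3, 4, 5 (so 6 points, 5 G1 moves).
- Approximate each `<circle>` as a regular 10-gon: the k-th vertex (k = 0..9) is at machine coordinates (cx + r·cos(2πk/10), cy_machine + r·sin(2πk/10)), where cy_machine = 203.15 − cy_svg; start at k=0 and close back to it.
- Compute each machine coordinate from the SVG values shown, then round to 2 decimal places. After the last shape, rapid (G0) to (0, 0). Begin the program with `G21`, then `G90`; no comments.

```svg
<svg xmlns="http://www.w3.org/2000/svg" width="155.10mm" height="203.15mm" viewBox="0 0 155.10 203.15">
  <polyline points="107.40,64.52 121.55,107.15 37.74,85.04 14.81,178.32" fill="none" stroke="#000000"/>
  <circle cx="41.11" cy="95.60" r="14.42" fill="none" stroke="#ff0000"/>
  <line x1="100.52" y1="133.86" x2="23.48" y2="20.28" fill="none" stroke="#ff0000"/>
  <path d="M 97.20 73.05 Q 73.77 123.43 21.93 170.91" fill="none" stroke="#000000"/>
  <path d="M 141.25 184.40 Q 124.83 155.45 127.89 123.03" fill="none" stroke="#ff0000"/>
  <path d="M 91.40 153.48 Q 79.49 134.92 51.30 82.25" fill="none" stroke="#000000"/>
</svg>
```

G21
G90
G0 X107.40 Y138.63
M3 S719
G1 X121.55 Y96.00 F948
G1 X37.74 Y118.11 F948
G1 X14.81 Y24.83 F948
M5
G0 X55.53 Y107.55
M3 S186
G1 X52.78 Y116.03 F2739
G1 X45.57 Y121.26 F2739
G1 X36.65 Y121.26 F2739
G1 X29.44 Y116.03 F2739
G1 X26.69 Y107.55 F2739
G1 X29.44 Y99.07 F2739
G1 X36.65 Y93.84 F2739
G1 X45.57 Y93.84 F2739
G1 X52.78 Y99.07 F2739
G1 X55.53 Y107.55 F2739
M5
G0 X100.52 Y69.29
M3 S186
G1 X23.48 Y182.87 F2739
M5
G0 X97.20 Y130.10
M3 S719
G1 X86.69 Y110.06 F948
G1 X73.91 Y90.26 F948
G1 X58.86 Y70.69 F948
G1 X41.53 Y51.35 F948
G1 X21.93 Y32.24 F948
M5
G0 X141.25 Y18.75
M3 S186
G1 X135.46 Y30.47 F2739
G1 X131.23 Y42.47 F2739
G1 X128.56 Y54.74 F2739
G1 X127.45 Y67.29 F2739
G1 X127.89 Y80.12 F2739
M5
G0 X91.40 Y49.67
M3 S719
G1 X85.98 Y58.46 F948
G1 X79.27 Y69.98 F948
G1 X71.25 Y84.22 F948
G1 X61.92 Y101.20 F948
G1 X51.30 Y120.90 F948
M5
G0 X0.00 Y0.00

1 u = 1 mm; y_m = 203.15 − y.

[1] `<polyline>` open polyline, #000000→cut S719 F948: (107.40,138.63) → (121.55,96.00) → (37.74,118.11) → (14.81,24.83)

[2] `<circle>` circle, #ff0000→engrave S186 F2739: (55.53,107.55) → (52.78,116.03) → (45.57,121.26) → (36.65,121.26) → (29.44,116.03) → (26.69,107.55) → (29.44,99.07) → (36.65,93.84) → (45.57,93.84) → (52.78,99.07) → (55.53,107.55) (closed)

[3] `<line>` line segment, #ff0000→engrave S186 F2739: (100.52,69.29) → (23.48,182.87)

[4] `<path>` quadratic bezier, #000000→cut S719 F948: (97.20,130.10) → (86.69,110.06) → (73.91,90.26) → (58.86,70.69) → (41.53,51.35) → (21.93,32.24)

[5] `<path>` quadratic bezier, #ff0000→engrave S186 F2739: (141.25,18.75) → (135.46,30.47) → (131.23,42.47) → (128.56,54.74) → (127.45,67.29) → (127.89,80.12)

[6] `<path>` quadratic bezier, #000000→cut S719 F948: (91.40,49.67) → (85.98,58.46) → (79.27,69.98) → (71.25,84.22) → (61.92,101.20) → (51.30,120.90)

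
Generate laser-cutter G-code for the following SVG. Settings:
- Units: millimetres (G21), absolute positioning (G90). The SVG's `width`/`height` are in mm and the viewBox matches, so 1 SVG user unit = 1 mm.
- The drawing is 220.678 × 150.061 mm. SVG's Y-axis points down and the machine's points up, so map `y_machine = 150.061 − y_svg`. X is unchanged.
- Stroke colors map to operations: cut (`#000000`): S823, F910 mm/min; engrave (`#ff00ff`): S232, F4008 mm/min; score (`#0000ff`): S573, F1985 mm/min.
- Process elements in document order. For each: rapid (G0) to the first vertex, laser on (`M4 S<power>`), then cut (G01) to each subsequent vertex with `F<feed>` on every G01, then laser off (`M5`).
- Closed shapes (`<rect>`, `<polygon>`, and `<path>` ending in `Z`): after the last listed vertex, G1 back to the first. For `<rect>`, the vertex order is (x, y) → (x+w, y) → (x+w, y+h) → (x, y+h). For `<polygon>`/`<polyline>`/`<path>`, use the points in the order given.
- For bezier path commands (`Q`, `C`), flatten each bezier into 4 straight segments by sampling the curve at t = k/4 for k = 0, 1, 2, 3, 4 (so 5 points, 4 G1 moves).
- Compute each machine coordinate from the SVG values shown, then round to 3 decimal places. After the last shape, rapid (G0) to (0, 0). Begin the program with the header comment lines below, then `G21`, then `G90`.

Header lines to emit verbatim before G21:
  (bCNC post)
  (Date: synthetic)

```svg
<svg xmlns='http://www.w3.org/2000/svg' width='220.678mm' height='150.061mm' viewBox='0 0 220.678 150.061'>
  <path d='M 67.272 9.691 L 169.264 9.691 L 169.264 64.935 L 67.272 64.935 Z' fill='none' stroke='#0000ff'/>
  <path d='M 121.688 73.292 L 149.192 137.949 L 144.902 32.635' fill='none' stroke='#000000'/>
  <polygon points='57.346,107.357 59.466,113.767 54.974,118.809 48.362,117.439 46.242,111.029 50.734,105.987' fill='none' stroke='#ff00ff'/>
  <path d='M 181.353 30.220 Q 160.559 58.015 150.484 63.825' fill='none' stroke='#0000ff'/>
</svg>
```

(bCNC post)
(Date: synthetic)
G21
G90
G0 X67.272 Y140.370
M4 S573
G01 X169.264 Y140.370 F1985
G01 X169.264 Y85.126 F1985
G01 X67.272 Y85.126 F1985
G01 X67.272 Y140.370 F1985
M5
G0 X121.688 Y76.769
M4 S823
G01 X149.192 Y12.112 F910
G01 X144.902 Y117.426 F910
M5
G0 X57.346 Y42.704
M4 S232
G01 X59.466 Y36.294 F4008
G01 X54.974 Y31.252 F4008
G01 X48.362 Y32.622 F4008
G01 X46.242 Y39.032 F4008
G01 X50.734 Y44.074 F4008
G01 X57.346 Y42.704 F4008
M5
G0 X181.353 Y119.841
M4 S573
G01 X171.626 Y107.318 F1985
G01 X163.239 Y97.542 F1985
G01 X156.191 Y90.515 F1985
G01 X150.484 Y86.236 F1985
M5
G0 X0.000 Y0.000

1 u = 1 mm; y_m = 150.061 − y.

[1] `<path>` rectangle, #0000ff→score S573 F1985: (67.272,140.370) → (169.264,140.370) → (169.264,85.126) → (67.272,85.126) → (67.272,140.370) (closed)

[2] `<path>` open polyline, #000000→cut S823 F910: (121.688,76.769) → (149.192,12.112) → (144.902,117.426)

[3] `<polygon>` regular polygon, #ff00ff→engrave S232 F4008: (57.346,42.704) → (59.466,36.294) → (54.974,31.252) → (48.362,32.622) → (46.242,39.032) → (50.734,44.074) → (57.346,42.704) (closed)

[4] `<path>` quadratic bezier, #0000ff→score S573 F1985: (181.353,119.841) → (171.626,107.318) → (163.239,97.542) → (156.191,90.515) → (150.484,86.236)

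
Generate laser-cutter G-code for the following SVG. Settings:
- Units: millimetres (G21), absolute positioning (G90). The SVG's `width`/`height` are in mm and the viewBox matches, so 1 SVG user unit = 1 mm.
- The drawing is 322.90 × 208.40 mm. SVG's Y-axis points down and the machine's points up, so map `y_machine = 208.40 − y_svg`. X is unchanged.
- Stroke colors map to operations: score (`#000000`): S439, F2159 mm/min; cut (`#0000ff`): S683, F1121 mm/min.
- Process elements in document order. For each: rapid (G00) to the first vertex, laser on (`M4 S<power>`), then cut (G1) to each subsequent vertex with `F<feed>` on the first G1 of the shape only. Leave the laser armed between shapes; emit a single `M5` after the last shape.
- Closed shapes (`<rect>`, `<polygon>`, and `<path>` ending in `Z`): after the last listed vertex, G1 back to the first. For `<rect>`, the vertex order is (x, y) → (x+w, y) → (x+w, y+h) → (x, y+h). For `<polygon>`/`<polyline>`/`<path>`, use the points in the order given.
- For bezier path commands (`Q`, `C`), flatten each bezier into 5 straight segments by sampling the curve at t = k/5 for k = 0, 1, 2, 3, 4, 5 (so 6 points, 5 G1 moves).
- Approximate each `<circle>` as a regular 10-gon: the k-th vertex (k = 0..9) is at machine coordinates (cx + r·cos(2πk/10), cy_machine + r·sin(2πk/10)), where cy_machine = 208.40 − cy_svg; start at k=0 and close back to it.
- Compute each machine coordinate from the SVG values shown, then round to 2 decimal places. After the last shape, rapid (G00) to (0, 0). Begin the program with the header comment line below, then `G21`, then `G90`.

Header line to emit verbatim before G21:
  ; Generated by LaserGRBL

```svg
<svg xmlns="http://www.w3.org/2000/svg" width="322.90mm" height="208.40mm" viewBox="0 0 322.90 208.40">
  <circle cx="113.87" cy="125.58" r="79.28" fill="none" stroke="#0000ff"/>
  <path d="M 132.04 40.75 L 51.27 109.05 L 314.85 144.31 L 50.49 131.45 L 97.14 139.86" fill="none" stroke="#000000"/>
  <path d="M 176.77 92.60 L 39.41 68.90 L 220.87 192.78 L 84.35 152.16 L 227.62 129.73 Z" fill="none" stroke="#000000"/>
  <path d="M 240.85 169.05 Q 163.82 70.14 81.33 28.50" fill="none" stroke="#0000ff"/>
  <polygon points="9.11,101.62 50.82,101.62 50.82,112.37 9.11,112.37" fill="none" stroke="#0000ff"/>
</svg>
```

; Generated by LaserGRBL
G21
G90
G00 X193.15 Y82.82
M4 S683
G1 X178.01 Y129.42 F1121
G1 X138.37 Y158.22
G1 X89.37 Y158.22
G1 X49.73 Y129.42
G1 X34.59 Y82.82
G1 X49.73 Y36.22
G1 X89.37 Y7.42
G1 X138.37 Y7.42
G1 X178.01 Y36.22
G1 X193.15 Y82.82
G00 X132.04 Y167.65
M4 S439
G1 X51.27 Y99.35 F2159
G1 X314.85 Y64.09
G1 X50.49 Y76.95
G1 X97.14 Y68.54
G00 X176.77 Y115.80
M4 S439
G1 X39.41 Y139.50 F2159
G1 X220.87 Y15.62
G1 X84.35 Y56.24
G1 X227.62 Y78.67
G1 X176.77 Y115.80
G00 X240.85 Y39.35
M4 S683
G1 X209.82 Y76.62 F1121
G1 X178.35 Y109.31
G1 X146.45 Y137.42
G1 X114.11 Y160.95
G1 X81.33 Y179.90
G00 X9.11 Y106.78
M4 S683
G1 X50.82 Y106.78 F1121
G1 X50.82 Y96.03
G1 X9.11 Y96.03
G1 X9.11 Y106.78
M5
G00 X0.00 Y0.00

1 u = 1 mm; y_m = 208.40 − y.

[1] `<circle>` circle, #0000ff→cut S683 F1121: (193.15,82.82) → (178.01,129.42) → (138.37,158.22) → (89.37,158.22) → (49.73,129.42) → (34.59,82.82) → (49.73,36.22) → (89.37,7.42) → (138.37,7.42) → (178.01,36.22) → (193.15,82.82) (closed)

[2] `<path>` open polyline, #000000→score S439 F2159: (132.04,167.65) → (51.27,99.35) → (314.85,64.09) → (50.49,76.95) → (97.14,68.54)

[3] `<path>` closed polygon, #000000→score S439 F2159: (176.77,115.80) → (39.41,139.50) → (220.87,15.62) → (84.35,56.24) → (227.62,78.67) → (176.77,115.80) (closed)

[4] `<path>` quadratic bezier, #0000ff→cut S683 F1121: (240.85,39.35) → (209.82,76.62) → (178.35,109.31) → (146.45,137.42) → (114.11,160.95) → (81.33,179.90)

[5] `<polygon>` rectangle, #0000ff→cut S683 F1121: (9.11,106.78) → (50.82,106.78) → (50.82,96.03) → (9.11,96.03) → (9.11,106.78) (closed)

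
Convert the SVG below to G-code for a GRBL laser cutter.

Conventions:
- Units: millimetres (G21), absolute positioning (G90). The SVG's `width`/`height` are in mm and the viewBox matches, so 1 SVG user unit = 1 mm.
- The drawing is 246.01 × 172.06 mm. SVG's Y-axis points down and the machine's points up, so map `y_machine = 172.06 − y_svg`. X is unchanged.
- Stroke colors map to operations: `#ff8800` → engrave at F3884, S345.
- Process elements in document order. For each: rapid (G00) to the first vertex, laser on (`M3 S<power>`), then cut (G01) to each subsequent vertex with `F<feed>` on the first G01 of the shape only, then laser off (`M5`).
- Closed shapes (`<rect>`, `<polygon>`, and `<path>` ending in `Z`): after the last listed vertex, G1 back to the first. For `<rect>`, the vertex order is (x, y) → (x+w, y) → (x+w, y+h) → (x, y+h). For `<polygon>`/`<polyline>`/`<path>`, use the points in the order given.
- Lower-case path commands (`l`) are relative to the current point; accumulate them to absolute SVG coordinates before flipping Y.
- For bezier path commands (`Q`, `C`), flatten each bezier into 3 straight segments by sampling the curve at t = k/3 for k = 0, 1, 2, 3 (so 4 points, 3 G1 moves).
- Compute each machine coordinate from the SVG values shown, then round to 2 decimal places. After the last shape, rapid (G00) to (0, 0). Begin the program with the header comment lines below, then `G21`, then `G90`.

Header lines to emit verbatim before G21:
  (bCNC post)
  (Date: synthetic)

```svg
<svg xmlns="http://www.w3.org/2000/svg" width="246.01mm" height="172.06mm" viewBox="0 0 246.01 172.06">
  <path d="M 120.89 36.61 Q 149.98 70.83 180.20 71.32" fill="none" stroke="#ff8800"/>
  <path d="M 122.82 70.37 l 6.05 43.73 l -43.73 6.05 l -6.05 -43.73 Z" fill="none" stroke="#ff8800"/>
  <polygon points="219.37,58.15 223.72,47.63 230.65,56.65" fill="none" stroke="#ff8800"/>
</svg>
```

(bCNC post)
(Date: synthetic)
G21
G90
G00 X120.89 Y135.45
M3 S345
G01 X140.41 Y116.38 F3884
G01 X160.18 Y104.81
G01 X180.20 Y100.74
M5
G00 X122.82 Y101.69
M3 S345
G01 X128.87 Y57.96 F3884
G01 X85.14 Y51.91
G01 X79.09 Y95.64
G01 X122.82 Y101.69
M5
G00 X219.37 Y113.91
M3 S345
G01 X223.72 Y124.43 F3884
G01 X230.65 Y115.41
G01 X219.37 Y113.91
M5
G00 X0.00 Y0.00

viewBox `0 0 246.01 172.06` with mm width/height → 1 unit = 1 mm. Flip: y_m = 172.06 − y_svg.

**Shape 1** — `<path>` quadratic bezier, stroke `#ff8800` → engrave (S345, F3884). Control points (SVG): P0=(120.89,36.61), P1=(149.98,70.83), P2=(180.20,71.32); sampled at t=k/3. Machine vertices: (120.89,135.45) → (140.41,116.38) → (160.18,104.81) → (180.20,100.74). Open path.

**Shape 2** — `<path>` regular polygon, stroke `#ff8800` → engrave (S345, F3884). Machine vertices: (122.82,101.69) → (128.87,57.96) → (85.14,51.91) → (79.09,95.64) → (122.82,101.69). Closed: final G1 returns to the first vertex.

**Shape 3** — `<polygon>` regular polygon, stroke `#ff8800` → engrave (S345, F3884). Machine vertices: (219.37,113.91) → (223.72,124.43) → (230.65,115.41) → (219.37,113.91). Closed: final G1 returns to the first vertex.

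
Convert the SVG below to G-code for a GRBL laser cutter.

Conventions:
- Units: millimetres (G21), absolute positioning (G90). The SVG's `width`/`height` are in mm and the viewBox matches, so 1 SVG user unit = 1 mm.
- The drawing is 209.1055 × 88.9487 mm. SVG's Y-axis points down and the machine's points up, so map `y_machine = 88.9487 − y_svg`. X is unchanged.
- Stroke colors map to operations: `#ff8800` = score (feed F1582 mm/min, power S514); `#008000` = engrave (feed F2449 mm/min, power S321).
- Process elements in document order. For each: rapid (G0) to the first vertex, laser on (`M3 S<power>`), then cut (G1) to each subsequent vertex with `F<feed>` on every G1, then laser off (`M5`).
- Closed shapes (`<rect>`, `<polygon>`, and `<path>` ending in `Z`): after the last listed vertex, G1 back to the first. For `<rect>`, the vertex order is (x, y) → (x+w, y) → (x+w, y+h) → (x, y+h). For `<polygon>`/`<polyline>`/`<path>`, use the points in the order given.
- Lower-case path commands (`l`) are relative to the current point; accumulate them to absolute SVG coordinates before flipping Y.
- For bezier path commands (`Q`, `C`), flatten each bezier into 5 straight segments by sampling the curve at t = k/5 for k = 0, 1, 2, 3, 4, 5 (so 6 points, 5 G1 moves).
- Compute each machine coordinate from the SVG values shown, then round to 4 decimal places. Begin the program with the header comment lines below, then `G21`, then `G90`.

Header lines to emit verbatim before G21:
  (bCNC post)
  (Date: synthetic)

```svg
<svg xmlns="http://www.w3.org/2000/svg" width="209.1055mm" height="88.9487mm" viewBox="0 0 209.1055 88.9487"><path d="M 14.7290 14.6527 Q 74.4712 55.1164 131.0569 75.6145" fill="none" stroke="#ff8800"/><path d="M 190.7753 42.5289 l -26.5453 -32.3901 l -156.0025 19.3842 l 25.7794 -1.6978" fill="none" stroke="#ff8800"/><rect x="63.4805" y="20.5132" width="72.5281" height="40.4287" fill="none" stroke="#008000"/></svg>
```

viewBox `0 0 209.1055 88.9487` with mm width/height → 1 unit = 1 mm. Flip: y_m = 88.9487 − y_svg.

**Shape 1** — `<path>` quadratic bezier, stroke `#ff8800` → score (S514, F1582). Control points (SVG): P0=(14.7290,14.6527), P1=(74.4712,55.1164), P2=(131.0569,75.6145); sampled at t=k/5. Machine vertices: (14.7290,74.2960) → (38.4996,58.9091) → (62.0177,45.1195) → (85.2833,32.9272) → (108.2964,22.3321) → (131.0569,13.3342). Open path.

**Shape 2** — `<path>` open polyline, stroke `#ff8800` → score (S514, F1582). Machine vertices: (190.7753,46.4198) → (164.2300,78.8099) → (8.2275,59.4257) → (34.0069,61.1235). Open path.

**Shape 3** — `<rect>` rectangle, stroke `#008000` → engrave (S321, F2449). Machine vertices: (63.4805,68.4355) → (136.0086,68.4355) → (136.0086,28.0068) → (63.4805,28.0068) → (63.4805,68.4355). Closed: final G1 returns to the first vertex.

(bCNC post)
(Date: synthetic)
G21
G90
G0 X14.7290 Y74.2960
M3 S514
G1 X38.4996 Y58.9091 F1582
G1 X62.0177 Y45.1195 F1582
G1 X85.2833 Y32.9272 F1582
G1 X108.2964 Y22.3321 F1582
G1 X131.0569 Y13.3342 F1582
M5
G0 X190.7753 Y46.4198
M3 S514
G1 X164.2300 Y78.8099 F1582
G1 X8.2275 Y59.4257 F1582
G1 X34.0069 Y61.1235 F1582
M5
G0 X63.4805 Y68.4355
M3 S321
G1 X136.0086 Y68.4355 F2449
G1 X136.0086 Y28.0068 F2449
G1 X63.4805 Y28.0068 F2449
G1 X63.4805 Y68.4355 F2449
M5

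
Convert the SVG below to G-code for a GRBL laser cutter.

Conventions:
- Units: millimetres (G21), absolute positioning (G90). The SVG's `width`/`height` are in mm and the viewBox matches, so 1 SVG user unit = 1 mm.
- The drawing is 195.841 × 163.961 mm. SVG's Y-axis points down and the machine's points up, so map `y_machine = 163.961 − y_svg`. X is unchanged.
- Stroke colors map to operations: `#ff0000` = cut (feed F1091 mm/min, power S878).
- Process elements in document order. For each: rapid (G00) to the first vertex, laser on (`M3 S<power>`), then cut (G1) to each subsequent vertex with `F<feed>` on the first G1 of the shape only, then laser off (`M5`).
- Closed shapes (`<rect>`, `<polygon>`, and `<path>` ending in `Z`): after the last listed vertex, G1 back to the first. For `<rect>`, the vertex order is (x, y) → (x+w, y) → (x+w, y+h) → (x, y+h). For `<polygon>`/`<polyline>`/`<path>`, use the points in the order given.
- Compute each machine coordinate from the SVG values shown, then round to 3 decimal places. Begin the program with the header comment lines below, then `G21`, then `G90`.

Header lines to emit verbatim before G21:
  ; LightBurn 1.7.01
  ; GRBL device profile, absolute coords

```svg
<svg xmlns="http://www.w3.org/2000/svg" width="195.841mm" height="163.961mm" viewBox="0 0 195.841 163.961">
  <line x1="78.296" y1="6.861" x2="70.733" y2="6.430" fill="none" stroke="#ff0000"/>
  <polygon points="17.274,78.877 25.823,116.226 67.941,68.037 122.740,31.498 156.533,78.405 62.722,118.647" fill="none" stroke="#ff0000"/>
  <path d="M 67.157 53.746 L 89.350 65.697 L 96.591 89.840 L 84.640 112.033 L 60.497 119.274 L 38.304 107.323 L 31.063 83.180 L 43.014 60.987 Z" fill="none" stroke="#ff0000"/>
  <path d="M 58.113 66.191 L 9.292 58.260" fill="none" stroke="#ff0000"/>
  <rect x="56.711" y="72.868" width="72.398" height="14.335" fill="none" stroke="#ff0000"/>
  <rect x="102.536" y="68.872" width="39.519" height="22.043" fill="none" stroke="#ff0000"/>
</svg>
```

Since the viewBox matches the mm dimensions, user units are millimetres directly. The only transform is the Y-flip y_m = 163.961 − y_svg.

Shape 1 is a line segment drawn with `<line>`. Its stroke #ff0000 means cut at S878, F1091. After flipping Y the toolpath is (78.296,157.100) → (70.733,157.531).

Shape 2 is a closed polygon drawn with `<polygon>`. Its stroke #ff0000 means cut at S878, F1091. After flipping Y the toolpath is (17.274,85.084) → (25.823,47.735) → (67.941,95.924) → (122.740,132.463) → (156.533,85.556) → (62.722,45.314) → (17.274,85.084), returning to the start.

Shape 3 is a regular polygon drawn with `<path>`. Its stroke #ff0000 means cut at S878, F1091. After flipping Y the toolpath is (67.157,110.215) → (89.350,98.264) → (96.591,74.121) → (84.640,51.928) → (60.497,44.687) → (38.304,56.638) → (31.063,80.781) → (43.014,102.974) → (67.157,110.215), returning to the start.

Shape 4 is a line segment drawn with `<path>`. Its stroke #ff0000 means cut at S878, F1091. After flipping Y the toolpath is (58.113,97.770) → (9.292,105.701).

Shape 5 is a rectangle drawn with `<rect>`. Its stroke #ff0000 means cut at S878, F1091. After flipping Y the toolpath is (56.711,91.093) → (129.109,91.093) → (129.109,76.758) → (56.711,76.758) → (56.711,91.093), returning to the start.

Shape 6 is a rectangle drawn with `<rect>`. Its stroke #ff0000 means cut at S878, F1091. After flipping Y the toolpath is (102.536,95.089) → (142.055,95.089) → (142.055,73.046) → (102.536,73.046) → (102.536,95.089), returning to the start.

; LightBurn 1.7.01
; GRBL device profile, absolute coords
G21
G90
G00 X78.296 Y157.100
M3 S878
G1 X70.733 Y157.531 F1091
M5
G00 X17.274 Y85.084
M3 S878
G1 X25.823 Y47.735 F1091
G1 X67.941 Y95.924
G1 X122.740 Y132.463
G1 X156.533 Y85.556
G1 X62.722 Y45.314
G1 X17.274 Y85.084
M5
G00 X67.157 Y110.215
M3 S878
G1 X89.350 Y98.264 F1091
G1 X96.591 Y74.121
G1 X84.640 Y51.928
G1 X60.497 Y44.687
G1 X38.304 Y56.638
G1 X31.063 Y80.781
G1 X43.014 Y102.974
G1 X67.157 Y110.215
M5
G00 X58.113 Y97.770
M3 S878
G1 X9.292 Y105.701 F1091
M5
G00 X56.711 Y91.093
M3 S878
G1 X129.109 Y91.093 F1091
G1 X129.109 Y76.758
G1 X56.711 Y76.758
G1 X56.711 Y91.093
M5
G00 X102.536 Y95.089
M3 S878
G1 X142.055 Y95.089 F1091
G1 X142.055 Y73.046
G1 X102.536 Y73.046
G1 X102.536 Y95.089
M5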